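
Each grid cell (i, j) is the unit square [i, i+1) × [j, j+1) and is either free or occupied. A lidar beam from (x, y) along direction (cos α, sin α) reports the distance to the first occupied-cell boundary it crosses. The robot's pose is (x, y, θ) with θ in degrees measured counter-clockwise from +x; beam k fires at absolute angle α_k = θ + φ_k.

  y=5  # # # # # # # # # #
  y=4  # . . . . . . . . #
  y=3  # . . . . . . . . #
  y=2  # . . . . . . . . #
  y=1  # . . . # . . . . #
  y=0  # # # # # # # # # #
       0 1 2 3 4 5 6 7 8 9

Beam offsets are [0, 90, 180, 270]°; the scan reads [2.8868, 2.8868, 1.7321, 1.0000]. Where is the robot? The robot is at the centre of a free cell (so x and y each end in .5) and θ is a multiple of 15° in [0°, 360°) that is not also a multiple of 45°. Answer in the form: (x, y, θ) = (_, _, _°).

The pose lattice has 31·16 = 496 candidates. Test each by forward raycasting.
  (1.5, 2.5, 345°): beam 1 = 2.5882 ≠ 2.8868 ✗
  (8.5, 2.5, 150°): beam 1 = 5.0000 ≠ 2.8868 ✗
  (1.5, 4.5, 345°): beam 1 = 7.7646 ≠ 2.8868 ✗
  (1.5, 3.5, 105°): beam 1 = 1.5529 ≠ 2.8868 ✗
  …
  (3.5, 2.5, 60°): r_1=2.8868, r_2=2.8868, r_3=1.7321, r_4=1.0000 — all match ✓
No second candidate reproduces the full scan.

(x, y, θ) = (3.5, 2.5, 60°)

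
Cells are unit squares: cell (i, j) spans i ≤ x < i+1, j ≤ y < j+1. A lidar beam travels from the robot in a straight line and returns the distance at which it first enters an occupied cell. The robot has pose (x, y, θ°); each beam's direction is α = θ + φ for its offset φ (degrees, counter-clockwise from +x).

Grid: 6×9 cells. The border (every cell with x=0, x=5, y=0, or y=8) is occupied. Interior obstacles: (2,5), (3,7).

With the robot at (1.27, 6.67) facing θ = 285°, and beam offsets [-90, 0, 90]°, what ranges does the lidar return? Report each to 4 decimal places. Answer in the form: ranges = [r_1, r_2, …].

beam 1: φ=-90°, α=195°
  direction (-0.9659, -0.2588); cell (1,6); t to first gridline: x 0.2795, y 2.5887 (then +1.0353 / +3.8637)
    (0,6) via x @ 0.2795  # hit
  → r_1 = 0.2795
beam 2: φ=0°, α=285°
  direction (0.2588, -0.9659); cell (1,6); t to first gridline: x 2.8205, y 0.6936 (then +3.8637 / +1.0353)
    (1,5) via y @ 0.6936
    (1,4) via y @ 1.7289
    (1,3) via y @ 2.7642
    (2,3) via x @ 2.8205
    (2,2) via y @ 3.7995
    (2,1) via y @ 4.8347
    (2,0) via y @ 5.8700  # hit
  → r_2 = 5.8700
beam 3: φ=90°, α=15°
  direction (0.9659, 0.2588); cell (1,6); t to first gridline: x 0.7558, y 1.2750 (then +1.0353 / +3.8637)
    (2,6) via x @ 0.7558
    (2,7) via y @ 1.2750
    (3,7) via x @ 1.7910  # hit
  → r_3 = 1.7910

ranges = [0.2795, 5.8700, 1.7910]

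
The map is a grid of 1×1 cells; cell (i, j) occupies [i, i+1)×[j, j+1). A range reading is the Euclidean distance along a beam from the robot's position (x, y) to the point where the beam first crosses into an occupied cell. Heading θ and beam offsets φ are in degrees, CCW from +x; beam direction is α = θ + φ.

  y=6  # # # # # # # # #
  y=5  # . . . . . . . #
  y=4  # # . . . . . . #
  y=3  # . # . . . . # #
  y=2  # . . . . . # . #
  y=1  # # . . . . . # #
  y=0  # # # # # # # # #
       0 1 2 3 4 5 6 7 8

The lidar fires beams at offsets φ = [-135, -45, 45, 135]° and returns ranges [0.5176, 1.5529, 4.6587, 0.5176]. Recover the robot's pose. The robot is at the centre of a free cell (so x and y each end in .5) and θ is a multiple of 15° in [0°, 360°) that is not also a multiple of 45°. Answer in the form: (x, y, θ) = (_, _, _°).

Candidates: 29 free-cell centres × 16 headings = 464 poses. Raycast each; keep the one whose scan matches to 4 dp.
  (3.5, 2.5, 345°): beam 1 = 1.7321 ≠ 0.5176 ✗
  (6.5, 1.5, 345°): beam 1 = 1.0000 ≠ 0.5176 ✗
  (4.5, 2.5, 210°): beam 1 = 3.6235 ≠ 0.5176 ✗
  …
  (7.5, 4.5, 150°): r_1=0.5176, r_2=1.5529, r_3=4.6587, r_4=0.5176 — all match ✓
Unique over the lattice → pose = (7.5, 4.5, 150°).

(x, y, θ) = (7.5, 4.5, 150°)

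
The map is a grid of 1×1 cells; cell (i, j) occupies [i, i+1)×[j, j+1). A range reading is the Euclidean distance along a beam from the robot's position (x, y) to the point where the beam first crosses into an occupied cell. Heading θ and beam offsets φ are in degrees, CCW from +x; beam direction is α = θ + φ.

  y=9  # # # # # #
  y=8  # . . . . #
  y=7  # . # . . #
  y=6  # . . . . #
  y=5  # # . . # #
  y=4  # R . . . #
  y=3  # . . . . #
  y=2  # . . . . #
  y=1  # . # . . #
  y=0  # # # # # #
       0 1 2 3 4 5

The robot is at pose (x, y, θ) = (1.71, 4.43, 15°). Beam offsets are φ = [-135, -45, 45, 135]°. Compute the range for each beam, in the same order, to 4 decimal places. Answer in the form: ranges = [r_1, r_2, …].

ranges = [1.4200, 3.7990, 5.2770, 0.8198]

beam 1: φ=-135°, α=240°
  dir = (cos 240°, sin 240°) = (-0.5000, -0.8660); from cell (1,4)
  next x-line at t=1.4200, next y-line at t=0.4965; Δt_x=2.0000, Δt_y=1.1547
    y: enter (1,3) at t=0.4965
    x: enter (0,3) at t=1.4200 ← occupied
  → r_1 = 1.4200
beam 2: φ=-45°, α=330°
  dir = (cos 330°, sin 330°) = (0.8660, -0.5000); from cell (1,4)
  next x-line at t=0.3349, next y-line at t=0.8600; Δt_x=1.1547, Δt_y=2.0000
    x: enter (2,4) at t=0.3349
    y: enter (2,3) at t=0.8600
    x: enter (3,3) at t=1.4896
    x: enter (4,3) at t=2.6443
    y: enter (4,2) at t=2.8600
    x: enter (5,2) at t=3.7990 ← occupied
  → r_2 = 3.7990
beam 3: φ=45°, α=60°
  dir = (cos 60°, sin 60°) = (0.5000, 0.8660); from cell (1,4)
  next x-line at t=0.5800, next y-line at t=0.6582; Δt_x=2.0000, Δt_y=1.1547
    x: enter (2,4) at t=0.5800
    y: enter (2,5) at t=0.6582
    y: enter (2,6) at t=1.8129
    x: enter (3,6) at t=2.5800
    y: enter (3,7) at t=2.9676
    y: enter (3,8) at t=4.1223
    x: enter (4,8) at t=4.5800
    y: enter (4,9) at t=5.2770 ← occupied
  → r_3 = 5.2770
beam 4: φ=135°, α=150°
  dir = (cos 150°, sin 150°) = (-0.8660, 0.5000); from cell (1,4)
  next x-line at t=0.8198, next y-line at t=1.1400; Δt_x=1.1547, Δt_y=2.0000
    x: enter (0,4) at t=0.8198 ← occupied
  → r_4 = 0.8198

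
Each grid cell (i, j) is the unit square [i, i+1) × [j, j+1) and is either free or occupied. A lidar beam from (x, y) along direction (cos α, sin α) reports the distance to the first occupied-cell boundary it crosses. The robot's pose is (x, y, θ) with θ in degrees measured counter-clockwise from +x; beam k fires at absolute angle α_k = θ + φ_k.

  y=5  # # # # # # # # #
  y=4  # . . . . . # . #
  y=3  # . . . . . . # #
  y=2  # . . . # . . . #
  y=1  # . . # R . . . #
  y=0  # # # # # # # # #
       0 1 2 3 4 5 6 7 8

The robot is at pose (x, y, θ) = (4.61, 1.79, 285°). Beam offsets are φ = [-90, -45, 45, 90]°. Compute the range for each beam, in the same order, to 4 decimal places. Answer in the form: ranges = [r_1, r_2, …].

ranges = [0.6315, 0.9122, 1.5800, 3.5096]

beam 1: φ=-90°, α=195°
  cosα=-0.9659 sinα=-0.2588 | (4,1) | tMaxX 0.6315 tMaxY 3.0523 | tΔX 1.0353 tΔY 3.8637
    t=0.6315 [x] (3,1) — stop
  → r_1 = 0.6315
beam 2: φ=-45°, α=240°
  cosα=-0.5000 sinα=-0.8660 | (4,1) | tMaxX 1.2200 tMaxY 0.9122 | tΔX 2.0000 tΔY 1.1547
    t=0.9122 [y] (4,0) — stop
  → r_2 = 0.9122
beam 3: φ=45°, α=330°
  cosα=0.8660 sinα=-0.5000 | (4,1) | tMaxX 0.4503 tMaxY 1.5800 | tΔX 1.1547 tΔY 2.0000
    t=0.4503 [x] (5,1)
    t=1.5800 [y] (5,0) — stop
  → r_3 = 1.5800
beam 4: φ=90°, α=15°
  cosα=0.9659 sinα=0.2588 | (4,1) | tMaxX 0.4038 tMaxY 0.8114 | tΔX 1.0353 tΔY 3.8637
    t=0.4038 [x] (5,1)
    t=0.8114 [y] (5,2)
    t=1.4390 [x] (6,2)
    t=2.4743 [x] (7,2)
    t=3.5096 [x] (8,2) — stop
  → r_4 = 3.5096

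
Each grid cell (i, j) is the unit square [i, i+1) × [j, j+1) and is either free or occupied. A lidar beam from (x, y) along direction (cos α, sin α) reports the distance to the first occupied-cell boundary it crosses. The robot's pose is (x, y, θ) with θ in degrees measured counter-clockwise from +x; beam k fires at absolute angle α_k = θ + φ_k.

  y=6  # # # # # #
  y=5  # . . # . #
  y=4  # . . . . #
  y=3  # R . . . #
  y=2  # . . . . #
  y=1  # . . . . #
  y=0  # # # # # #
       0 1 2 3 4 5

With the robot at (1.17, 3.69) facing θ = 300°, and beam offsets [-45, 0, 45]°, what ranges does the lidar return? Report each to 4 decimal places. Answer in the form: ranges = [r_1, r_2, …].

beam 1: φ=-45°, α=255°
  direction (-0.2588, -0.9659); cell (1,3); t to first gridline: x 0.6568, y 0.7143 (then +3.8637 / +1.0353)
    (0,3) via x @ 0.6568  # hit
  → r_1 = 0.6568
beam 2: φ=0°, α=300°
  direction (0.5000, -0.8660); cell (1,3); t to first gridline: x 1.6600, y 0.7967 (then +2.0000 / +1.1547)
    (1,2) via y @ 0.7967
    (2,2) via x @ 1.6600
    (2,1) via y @ 1.9514
    (2,0) via y @ 3.1061  # hit
  → r_2 = 3.1061
beam 3: φ=45°, α=345°
  direction (0.9659, -0.2588); cell (1,3); t to first gridline: x 0.8593, y 2.6660 (then +1.0353 / +3.8637)
    (2,3) via x @ 0.8593
    (3,3) via x @ 1.8946
    (3,2) via y @ 2.6660
    (4,2) via x @ 2.9298
    (5,2) via x @ 3.9651  # hit
  → r_3 = 3.9651

ranges = [0.6568, 3.1061, 3.9651]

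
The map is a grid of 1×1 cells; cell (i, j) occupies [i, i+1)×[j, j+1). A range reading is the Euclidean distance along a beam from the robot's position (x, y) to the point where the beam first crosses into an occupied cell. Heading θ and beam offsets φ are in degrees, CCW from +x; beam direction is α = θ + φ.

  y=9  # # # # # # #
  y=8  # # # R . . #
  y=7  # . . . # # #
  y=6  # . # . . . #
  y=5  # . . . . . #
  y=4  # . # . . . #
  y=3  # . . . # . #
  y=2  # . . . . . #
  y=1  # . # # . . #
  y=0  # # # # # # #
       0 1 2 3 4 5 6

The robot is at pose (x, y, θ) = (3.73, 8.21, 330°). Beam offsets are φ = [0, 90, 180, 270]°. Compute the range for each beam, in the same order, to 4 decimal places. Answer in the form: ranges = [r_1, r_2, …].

ranges = [0.4200, 0.9122, 0.8429, 1.4600]

beam 1: φ=0°, α=330°
  cosα=0.8660 sinα=-0.5000 | (3,8) | tMaxX 0.3118 tMaxY 0.4200 | tΔX 1.1547 tΔY 2.0000
    t=0.3118 [x] (4,8)
    t=0.4200 [y] (4,7) — stop
  → r_1 = 0.4200
beam 2: φ=90°, α=60°
  cosα=0.5000 sinα=0.8660 | (3,8) | tMaxX 0.5400 tMaxY 0.9122 | tΔX 2.0000 tΔY 1.1547
    t=0.5400 [x] (4,8)
    t=0.9122 [y] (4,9) — stop
  → r_2 = 0.9122
beam 3: φ=180°, α=150°
  cosα=-0.8660 sinα=0.5000 | (3,8) | tMaxX 0.8429 tMaxY 1.5800 | tΔX 1.1547 tΔY 2.0000
    t=0.8429 [x] (2,8) — stop
  → r_3 = 0.8429
beam 4: φ=270°, α=240°
  cosα=-0.5000 sinα=-0.8660 | (3,8) | tMaxX 1.4600 tMaxY 0.2425 | tΔX 2.0000 tΔY 1.1547
    t=0.2425 [y] (3,7)
    t=1.3972 [y] (3,6)
    t=1.4600 [x] (2,6) — stop
  → r_4 = 1.4600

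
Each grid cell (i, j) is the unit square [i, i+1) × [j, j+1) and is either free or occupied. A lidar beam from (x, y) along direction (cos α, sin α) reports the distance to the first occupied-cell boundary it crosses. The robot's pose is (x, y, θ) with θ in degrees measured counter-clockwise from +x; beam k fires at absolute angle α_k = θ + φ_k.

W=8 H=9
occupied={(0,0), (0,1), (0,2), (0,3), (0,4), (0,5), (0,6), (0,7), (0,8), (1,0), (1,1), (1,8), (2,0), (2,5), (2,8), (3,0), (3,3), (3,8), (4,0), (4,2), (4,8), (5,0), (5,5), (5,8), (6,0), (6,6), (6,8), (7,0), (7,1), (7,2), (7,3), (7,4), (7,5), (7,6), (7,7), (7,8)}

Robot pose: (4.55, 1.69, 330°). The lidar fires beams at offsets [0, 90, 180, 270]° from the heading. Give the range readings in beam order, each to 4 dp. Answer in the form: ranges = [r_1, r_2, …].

ranges = [1.3800, 0.3580, 0.6200, 0.7967]

beam 1: φ=0°, α=330°
  dir = (cos 330°, sin 330°) = (0.8660, -0.5000); from cell (4,1)
  next x-line at t=0.5196, next y-line at t=1.3800; Δt_x=1.1547, Δt_y=2.0000
    x: enter (5,1) at t=0.5196
    y: enter (5,0) at t=1.3800 ← occupied
  → r_1 = 1.3800
beam 2: φ=90°, α=60°
  dir = (cos 60°, sin 60°) = (0.5000, 0.8660); from cell (4,1)
  next x-line at t=0.9000, next y-line at t=0.3580; Δt_x=2.0000, Δt_y=1.1547
    y: enter (4,2) at t=0.3580 ← occupied
  → r_2 = 0.3580
beam 3: φ=180°, α=150°
  dir = (cos 150°, sin 150°) = (-0.8660, 0.5000); from cell (4,1)
  next x-line at t=0.6351, next y-line at t=0.6200; Δt_x=1.1547, Δt_y=2.0000
    y: enter (4,2) at t=0.6200 ← occupied
  → r_3 = 0.6200
beam 4: φ=270°, α=240°
  dir = (cos 240°, sin 240°) = (-0.5000, -0.8660); from cell (4,1)
  next x-line at t=1.1000, next y-line at t=0.7967; Δt_x=2.0000, Δt_y=1.1547
    y: enter (4,0) at t=0.7967 ← occupied
  → r_4 = 0.7967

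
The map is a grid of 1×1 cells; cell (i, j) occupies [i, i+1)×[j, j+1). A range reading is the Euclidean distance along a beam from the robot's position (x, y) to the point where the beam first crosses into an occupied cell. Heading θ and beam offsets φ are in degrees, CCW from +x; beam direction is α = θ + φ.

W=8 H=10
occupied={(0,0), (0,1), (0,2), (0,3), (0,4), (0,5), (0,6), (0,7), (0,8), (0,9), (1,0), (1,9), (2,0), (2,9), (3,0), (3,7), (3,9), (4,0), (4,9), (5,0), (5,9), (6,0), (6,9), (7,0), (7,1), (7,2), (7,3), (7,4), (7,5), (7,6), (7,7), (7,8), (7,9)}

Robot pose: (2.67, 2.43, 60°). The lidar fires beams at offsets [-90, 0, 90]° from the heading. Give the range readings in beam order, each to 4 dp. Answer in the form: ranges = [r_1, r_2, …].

ranges = [2.8600, 7.5864, 1.9283]

beam 1: φ=-90°, α=330°
  dir = (cos 330°, sin 330°) = (0.8660, -0.5000); from cell (2,2)
  next x-line at t=0.3811, next y-line at t=0.8600; Δt_x=1.1547, Δt_y=2.0000
    x: enter (3,2) at t=0.3811
    y: enter (3,1) at t=0.8600
    x: enter (4,1) at t=1.5358
    x: enter (5,1) at t=2.6905
    y: enter (5,0) at t=2.8600 ← occupied
  → r_1 = 2.8600
beam 2: φ=0°, α=60°
  dir = (cos 60°, sin 60°) = (0.5000, 0.8660); from cell (2,2)
  next x-line at t=0.6600, next y-line at t=0.6582; Δt_x=2.0000, Δt_y=1.1547
    y: enter (2,3) at t=0.6582
    x: enter (3,3) at t=0.6600
    y: enter (3,4) at t=1.8129
    x: enter (4,4) at t=2.6600
    y: enter (4,5) at t=2.9676
    y: enter (4,6) at t=4.1223
    x: enter (5,6) at t=4.6600
    y: enter (5,7) at t=5.2770
    y: enter (5,8) at t=6.4317
    x: enter (6,8) at t=6.6600
    y: enter (6,9) at t=7.5864 ← occupied
  → r_2 = 7.5864
beam 3: φ=90°, α=150°
  dir = (cos 150°, sin 150°) = (-0.8660, 0.5000); from cell (2,2)
  next x-line at t=0.7736, next y-line at t=1.1400; Δt_x=1.1547, Δt_y=2.0000
    x: enter (1,2) at t=0.7736
    y: enter (1,3) at t=1.1400
    x: enter (0,3) at t=1.9283 ← occupied
  → r_3 = 1.9283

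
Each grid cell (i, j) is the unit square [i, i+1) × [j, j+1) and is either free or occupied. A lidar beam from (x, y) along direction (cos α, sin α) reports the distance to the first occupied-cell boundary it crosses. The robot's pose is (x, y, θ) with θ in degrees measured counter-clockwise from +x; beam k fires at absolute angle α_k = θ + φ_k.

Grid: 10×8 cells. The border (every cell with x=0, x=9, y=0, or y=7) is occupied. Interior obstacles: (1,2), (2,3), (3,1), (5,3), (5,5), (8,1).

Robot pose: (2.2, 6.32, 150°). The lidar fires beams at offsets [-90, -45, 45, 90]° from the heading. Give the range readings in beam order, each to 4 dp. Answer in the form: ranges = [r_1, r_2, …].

beam 1: φ=-90°, α=60°
  direction (0.5000, 0.8660); cell (2,6); t to first gridline: x 1.6000, y 0.7852 (then +2.0000 / +1.1547)
    (2,7) via y @ 0.7852  # hit
  → r_1 = 0.7852
beam 2: φ=-45°, α=105°
  direction (-0.2588, 0.9659); cell (2,6); t to first gridline: x 0.7727, y 0.7040 (then +3.8637 / +1.0353)
    (2,7) via y @ 0.7040  # hit
  → r_2 = 0.7040
beam 3: φ=45°, α=195°
  direction (-0.9659, -0.2588); cell (2,6); t to first gridline: x 0.2071, y 1.2364 (then +1.0353 / +3.8637)
    (1,6) via x @ 0.2071
    (1,5) via y @ 1.2364
    (0,5) via x @ 1.2423  # hit
  → r_3 = 1.2423
beam 4: φ=90°, α=240°
  direction (-0.5000, -0.8660); cell (2,6); t to first gridline: x 0.4000, y 0.3695 (then +2.0000 / +1.1547)
    (2,5) via y @ 0.3695
    (1,5) via x @ 0.4000
    (1,4) via y @ 1.5242
    (0,4) via x @ 2.4000  # hit
  → r_4 = 2.4000

ranges = [0.7852, 0.7040, 1.2423, 2.4000]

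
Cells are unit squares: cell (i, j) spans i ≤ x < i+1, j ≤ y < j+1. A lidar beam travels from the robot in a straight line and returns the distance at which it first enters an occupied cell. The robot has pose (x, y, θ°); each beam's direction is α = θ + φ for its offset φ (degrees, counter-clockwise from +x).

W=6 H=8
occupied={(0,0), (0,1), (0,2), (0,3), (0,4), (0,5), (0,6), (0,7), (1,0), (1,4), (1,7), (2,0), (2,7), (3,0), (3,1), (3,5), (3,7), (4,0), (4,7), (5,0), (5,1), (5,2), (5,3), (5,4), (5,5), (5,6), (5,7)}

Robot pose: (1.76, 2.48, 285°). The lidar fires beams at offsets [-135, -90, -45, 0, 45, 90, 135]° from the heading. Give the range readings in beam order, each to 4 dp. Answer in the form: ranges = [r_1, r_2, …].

ranges = [0.8776, 0.7868, 1.5200, 1.5322, 1.4318, 3.3543, 2.9098]

beam 1: φ=-135°, α=150°
  d=(-0.8660,0.5000)  start (1,2)  tX=0.8776 tY=1.0400  stride 1/|dx|=1.1547 1/|dy|=2.0000
    cross x-line → (0,2), t=0.8776 (wall)
  → r_1 = 0.8776
beam 2: φ=-90°, α=195°
  d=(-0.9659,-0.2588)  start (1,2)  tX=0.7868 tY=1.8546  stride 1/|dx|=1.0353 1/|dy|=3.8637
    cross x-line → (0,2), t=0.7868 (wall)
  → r_2 = 0.7868
beam 3: φ=-45°, α=240°
  d=(-0.5000,-0.8660)  start (1,2)  tX=1.5200 tY=0.5543  stride 1/|dx|=2.0000 1/|dy|=1.1547
    cross y-line → (1,1), t=0.5543
    cross x-line → (0,1), t=1.5200 (wall)
  → r_3 = 1.5200
beam 4: φ=0°, α=285°
  d=(0.2588,-0.9659)  start (1,2)  tX=0.9273 tY=0.4969  stride 1/|dx|=3.8637 1/|dy|=1.0353
    cross y-line → (1,1), t=0.4969
    cross x-line → (2,1), t=0.9273
    cross y-line → (2,0), t=1.5322 (wall)
  → r_4 = 1.5322
beam 5: φ=45°, α=330°
  d=(0.8660,-0.5000)  start (1,2)  tX=0.2771 tY=0.9600  stride 1/|dx|=1.1547 1/|dy|=2.0000
    cross x-line → (2,2), t=0.2771
    cross y-line → (2,1), t=0.9600
    cross x-line → (3,1), t=1.4318 (wall)
  → r_5 = 1.4318
beam 6: φ=90°, α=15°
  d=(0.9659,0.2588)  start (1,2)  tX=0.2485 tY=2.0091  stride 1/|dx|=1.0353 1/|dy|=3.8637
    cross x-line → (2,2), t=0.2485
    cross x-line → (3,2), t=1.2837
    cross y-line → (3,3), t=2.0091
    cross x-line → (4,3), t=2.3190
    cross x-line → (5,3), t=3.3543 (wall)
  → r_6 = 3.3543
beam 7: φ=135°, α=60°
  d=(0.5000,0.8660)  start (1,2)  tX=0.4800 tY=0.6004  stride 1/|dx|=2.0000 1/|dy|=1.1547
    cross x-line → (2,2), t=0.4800
    cross y-line → (2,3), t=0.6004
    cross y-line → (2,4), t=1.7551
    cross x-line → (3,4), t=2.4800
    cross y-line → (3,5), t=2.9098 (wall)
  → r_7 = 2.9098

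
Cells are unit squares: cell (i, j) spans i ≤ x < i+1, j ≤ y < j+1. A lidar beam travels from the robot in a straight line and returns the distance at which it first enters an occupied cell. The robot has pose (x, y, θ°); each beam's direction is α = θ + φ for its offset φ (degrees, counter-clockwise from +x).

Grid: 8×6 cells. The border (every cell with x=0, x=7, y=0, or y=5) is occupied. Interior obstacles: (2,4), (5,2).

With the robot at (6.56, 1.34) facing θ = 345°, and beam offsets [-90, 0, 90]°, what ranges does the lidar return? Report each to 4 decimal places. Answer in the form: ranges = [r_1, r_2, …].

ranges = [0.3520, 0.4555, 1.7000]

beam 1: φ=-90°, α=255°
  direction (-0.2588, -0.9659); cell (6,1); t to first gridline: x 2.1637, y 0.3520 (then +3.8637 / +1.0353)
    (6,0) via y @ 0.3520  # hit
  → r_1 = 0.3520
beam 2: φ=0°, α=345°
  direction (0.9659, -0.2588); cell (6,1); t to first gridline: x 0.4555, y 1.3137 (then +1.0353 / +3.8637)
    (7,1) via x @ 0.4555  # hit
  → r_2 = 0.4555
beam 3: φ=90°, α=75°
  direction (0.2588, 0.9659); cell (6,1); t to first gridline: x 1.7000, y 0.6833 (then +3.8637 / +1.0353)
    (6,2) via y @ 0.6833
    (7,2) via x @ 1.7000  # hit
  → r_3 = 1.7000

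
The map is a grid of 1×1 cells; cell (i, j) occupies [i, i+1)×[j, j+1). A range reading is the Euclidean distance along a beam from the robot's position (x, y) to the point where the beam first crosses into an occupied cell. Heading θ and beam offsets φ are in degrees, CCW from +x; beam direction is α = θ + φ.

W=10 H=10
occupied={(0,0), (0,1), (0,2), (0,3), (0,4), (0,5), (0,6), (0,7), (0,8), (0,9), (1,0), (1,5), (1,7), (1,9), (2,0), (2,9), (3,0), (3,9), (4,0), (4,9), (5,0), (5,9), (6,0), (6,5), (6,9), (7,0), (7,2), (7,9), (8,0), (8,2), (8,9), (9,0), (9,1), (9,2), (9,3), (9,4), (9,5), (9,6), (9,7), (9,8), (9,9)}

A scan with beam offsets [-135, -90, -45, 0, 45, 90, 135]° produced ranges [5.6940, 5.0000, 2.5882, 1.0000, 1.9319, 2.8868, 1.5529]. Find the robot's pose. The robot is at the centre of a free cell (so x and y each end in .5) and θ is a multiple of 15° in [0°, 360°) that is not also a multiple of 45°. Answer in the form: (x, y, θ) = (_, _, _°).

(x, y, θ) = (6.5, 3.5, 300°)

The pose lattice has 59·16 = 944 candidates. Test each by forward raycasting.
  (6.5, 1.5, 345°): beam 1 = 1.0000 ≠ 5.6940 ✗
  (8.5, 6.5, 60°): beam 1 = 1.9319 ≠ 5.6940 ✗
  (7.5, 6.5, 195°): beam 1 = 2.8868 ≠ 5.6940 ✗
  (5.5, 6.5, 165°): beam 1 = 4.0415 ≠ 5.6940 ✗
  …
  (6.5, 3.5, 300°): r_1=5.6940, r_2=5.0000, r_3=2.5882, r_4=1.0000, r_5=1.9319, r_6=2.8868, r_7=1.5529 — all match ✓
Unique over the lattice → pose = (6.5, 3.5, 300°).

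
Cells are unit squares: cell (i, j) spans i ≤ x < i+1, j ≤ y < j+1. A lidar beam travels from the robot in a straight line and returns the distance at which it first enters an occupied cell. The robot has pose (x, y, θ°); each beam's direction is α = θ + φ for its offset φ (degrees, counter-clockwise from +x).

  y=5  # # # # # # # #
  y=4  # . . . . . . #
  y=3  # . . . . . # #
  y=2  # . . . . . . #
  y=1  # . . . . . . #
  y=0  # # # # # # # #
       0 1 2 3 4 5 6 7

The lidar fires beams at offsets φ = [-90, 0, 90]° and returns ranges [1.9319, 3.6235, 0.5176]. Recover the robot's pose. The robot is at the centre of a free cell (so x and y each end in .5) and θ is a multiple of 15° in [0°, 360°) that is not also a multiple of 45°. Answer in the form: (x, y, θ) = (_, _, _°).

Enumerate (i+0.5, j+0.5, θ) over the 23 free cells and 16 admissible headings. For each, cast all 3 beams and compare to the given ranges.
  (5.5, 3.5, 15°): beam 1 = 2.5882 ≠ 1.9319 ✗
  (3.5, 1.5, 75°): beam 3 = 2.5882 ≠ 0.5176 ✗
  (5.5, 4.5, 165°): beam 1 = 0.5176 ≠ 1.9319 ✗
  …
  (1.5, 1.5, 75°): r_1=1.9319, r_2=3.6235, r_3=0.5176 — all match ✓
Only this pose fits every beam.

(x, y, θ) = (1.5, 1.5, 75°)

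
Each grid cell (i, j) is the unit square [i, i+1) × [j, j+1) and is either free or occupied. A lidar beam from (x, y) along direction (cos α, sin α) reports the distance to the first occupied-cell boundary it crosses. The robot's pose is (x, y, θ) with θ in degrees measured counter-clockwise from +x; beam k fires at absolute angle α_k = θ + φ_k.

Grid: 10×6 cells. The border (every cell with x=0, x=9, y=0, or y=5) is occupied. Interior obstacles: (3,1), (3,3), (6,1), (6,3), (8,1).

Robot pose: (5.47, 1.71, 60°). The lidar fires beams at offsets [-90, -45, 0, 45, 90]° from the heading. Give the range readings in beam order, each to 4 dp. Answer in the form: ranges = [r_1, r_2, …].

beam 1: φ=-90°, α=330°
  direction (0.8660, -0.5000); cell (5,1); t to first gridline: x 0.6120, y 1.4200 (then +1.1547 / +2.0000)
    (6,1) via x @ 0.6120  # hit
  → r_1 = 0.6120
beam 2: φ=-45°, α=15°
  direction (0.9659, 0.2588); cell (5,1); t to first gridline: x 0.5487, y 1.1205 (then +1.0353 / +3.8637)
    (6,1) via x @ 0.5487  # hit
  → r_2 = 0.5487
beam 3: φ=0°, α=60°
  direction (0.5000, 0.8660); cell (5,1); t to first gridline: x 1.0600, y 0.3349 (then +2.0000 / +1.1547)
    (5,2) via y @ 0.3349
    (6,2) via x @ 1.0600
    (6,3) via y @ 1.4896  # hit
  → r_3 = 1.4896
beam 4: φ=45°, α=105°
  direction (-0.2588, 0.9659); cell (5,1); t to first gridline: x 1.8159, y 0.3002 (then +3.8637 / +1.0353)
    (5,2) via y @ 0.3002
    (5,3) via y @ 1.3355
    (4,3) via x @ 1.8159
    (4,4) via y @ 2.3708
    (4,5) via y @ 3.4061  # hit
  → r_4 = 3.4061
beam 5: φ=90°, α=150°
  direction (-0.8660, 0.5000); cell (5,1); t to first gridline: x 0.5427, y 0.5800 (then +1.1547 / +2.0000)
    (4,1) via x @ 0.5427
    (4,2) via y @ 0.5800
    (3,2) via x @ 1.6974
    (3,3) via y @ 2.5800  # hit
  → r_5 = 2.5800

ranges = [0.6120, 0.5487, 1.4896, 3.4061, 2.5800]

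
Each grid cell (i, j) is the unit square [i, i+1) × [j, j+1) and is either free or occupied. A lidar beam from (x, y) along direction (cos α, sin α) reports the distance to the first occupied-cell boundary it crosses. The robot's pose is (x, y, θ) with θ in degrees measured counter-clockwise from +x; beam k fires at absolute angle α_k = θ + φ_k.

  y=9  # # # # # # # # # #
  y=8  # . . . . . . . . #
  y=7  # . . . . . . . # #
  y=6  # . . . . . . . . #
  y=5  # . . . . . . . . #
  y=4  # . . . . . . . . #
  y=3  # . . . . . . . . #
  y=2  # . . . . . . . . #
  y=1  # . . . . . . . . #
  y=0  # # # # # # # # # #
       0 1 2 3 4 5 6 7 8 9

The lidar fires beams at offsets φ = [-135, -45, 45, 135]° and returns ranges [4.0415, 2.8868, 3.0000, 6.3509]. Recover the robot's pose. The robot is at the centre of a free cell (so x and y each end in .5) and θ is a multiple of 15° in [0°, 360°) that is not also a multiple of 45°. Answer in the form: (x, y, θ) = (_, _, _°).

Enumerate (i+0.5, j+0.5, θ) over the 63 free cells and 16 admissible headings. For each, cast all 4 beams and compare to the given ranges.
  (5.5, 4.5, 120°): beam 1 = 3.6235 ≠ 4.0415 ✗
  (5.5, 7.5, 195°): beam 1 = 1.7321 ≠ 4.0415 ✗
  (8.5, 3.5, 30°): beam 1 = 2.5882 ≠ 4.0415 ✗
  …
  (6.5, 4.5, 15°): r_1=4.0415, r_2=2.8868, r_3=3.0000, r_4=6.3509 — all match ✓
No second candidate reproduces the full scan.

(x, y, θ) = (6.5, 4.5, 15°)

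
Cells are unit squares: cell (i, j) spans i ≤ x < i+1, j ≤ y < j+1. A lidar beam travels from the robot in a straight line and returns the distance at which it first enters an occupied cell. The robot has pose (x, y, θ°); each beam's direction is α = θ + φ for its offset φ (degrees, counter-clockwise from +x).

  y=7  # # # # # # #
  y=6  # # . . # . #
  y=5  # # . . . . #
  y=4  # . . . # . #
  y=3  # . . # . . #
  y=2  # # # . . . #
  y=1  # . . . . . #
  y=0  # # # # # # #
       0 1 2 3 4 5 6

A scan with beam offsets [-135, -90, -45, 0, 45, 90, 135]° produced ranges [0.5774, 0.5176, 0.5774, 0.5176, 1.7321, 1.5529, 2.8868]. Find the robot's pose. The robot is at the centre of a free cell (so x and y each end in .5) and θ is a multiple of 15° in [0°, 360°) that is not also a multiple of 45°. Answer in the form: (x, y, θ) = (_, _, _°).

(x, y, θ) = (3.5, 2.5, 195°)

Candidates: 23 free-cell centres × 16 headings = 368 poses. Raycast each; keep the one whose scan matches to 4 dp.
  (2.5, 3.5, 240°): beam 1 = 1.9319 ≠ 0.5774 ✗
  (3.5, 1.5, 75°): beam 2 = 1.9319 ≠ 0.5176 ✗
  (4.5, 5.5, 120°): beam 1 = 1.5529 ≠ 0.5774 ✗
  (1.5, 4.5, 30°): beam 1 = 1.5529 ≠ 0.5774 ✗
  (5.5, 2.5, 345°): beam 1 = 3.0000 ≠ 0.5774 ✗
  …
  (3.5, 2.5, 195°): r_1=0.5774, r_2=0.5176, r_3=0.5774, r_4=0.5176, r_5=1.7321, r_6=1.5529, r_7=2.8868 — all match ✓
Unique over the lattice → pose = (3.5, 2.5, 195°).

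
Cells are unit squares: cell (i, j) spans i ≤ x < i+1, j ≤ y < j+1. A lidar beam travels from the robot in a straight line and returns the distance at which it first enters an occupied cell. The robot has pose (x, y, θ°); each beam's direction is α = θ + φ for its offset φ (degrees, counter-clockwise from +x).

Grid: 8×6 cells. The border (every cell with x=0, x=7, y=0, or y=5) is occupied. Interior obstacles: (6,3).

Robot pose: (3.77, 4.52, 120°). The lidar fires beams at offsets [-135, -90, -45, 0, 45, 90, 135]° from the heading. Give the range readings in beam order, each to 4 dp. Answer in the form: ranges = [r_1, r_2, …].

ranges = [2.3087, 0.9600, 0.4969, 0.5543, 1.8546, 3.1985, 3.6442]

beam 1: φ=-135°, α=345°
  cosα=0.9659 sinα=-0.2588 | (3,4) | tMaxX 0.2381 tMaxY 2.0091 | tΔX 1.0353 tΔY 3.8637
    t=0.2381 [x] (4,4)
    t=1.2734 [x] (5,4)
    t=2.0091 [y] (5,3)
    t=2.3087 [x] (6,3) — stop
  → r_1 = 2.3087
beam 2: φ=-90°, α=30°
  cosα=0.8660 sinα=0.5000 | (3,4) | tMaxX 0.2656 tMaxY 0.9600 | tΔX 1.1547 tΔY 2.0000
    t=0.2656 [x] (4,4)
    t=0.9600 [y] (4,5) — stop
  → r_2 = 0.9600
beam 3: φ=-45°, α=75°
  cosα=0.2588 sinα=0.9659 | (3,4) | tMaxX 0.8887 tMaxY 0.4969 | tΔX 3.8637 tΔY 1.0353
    t=0.4969 [y] (3,5) — stop
  → r_3 = 0.4969
beam 4: φ=0°, α=120°
  cosα=-0.5000 sinα=0.8660 | (3,4) | tMaxX 1.5400 tMaxY 0.5543 | tΔX 2.0000 tΔY 1.1547
    t=0.5543 [y] (3,5) — stop
  → r_4 = 0.5543
beam 5: φ=45°, α=165°
  cosα=-0.9659 sinα=0.2588 | (3,4) | tMaxX 0.7972 tMaxY 1.8546 | tΔX 1.0353 tΔY 3.8637
    t=0.7972 [x] (2,4)
    t=1.8324 [x] (1,4)
    t=1.8546 [y] (1,5) — stop
  → r_5 = 1.8546
beam 6: φ=90°, α=210°
  cosα=-0.8660 sinα=-0.5000 | (3,4) | tMaxX 0.8891 tMaxY 1.0400 | tΔX 1.1547 tΔY 2.0000
    t=0.8891 [x] (2,4)
    t=1.0400 [y] (2,3)
    t=2.0438 [x] (1,3)
    t=3.0400 [y] (1,2)
    t=3.1985 [x] (0,2) — stop
  → r_6 = 3.1985
beam 7: φ=135°, α=255°
  cosα=-0.2588 sinα=-0.9659 | (3,4) | tMaxX 2.9751 tMaxY 0.5383 | tΔX 3.8637 tΔY 1.0353
    t=0.5383 [y] (3,3)
    t=1.5736 [y] (3,2)
    t=2.6089 [y] (3,1)
    t=2.9751 [x] (2,1)
    t=3.6442 [y] (2,0) — stop
  → r_7 = 3.6442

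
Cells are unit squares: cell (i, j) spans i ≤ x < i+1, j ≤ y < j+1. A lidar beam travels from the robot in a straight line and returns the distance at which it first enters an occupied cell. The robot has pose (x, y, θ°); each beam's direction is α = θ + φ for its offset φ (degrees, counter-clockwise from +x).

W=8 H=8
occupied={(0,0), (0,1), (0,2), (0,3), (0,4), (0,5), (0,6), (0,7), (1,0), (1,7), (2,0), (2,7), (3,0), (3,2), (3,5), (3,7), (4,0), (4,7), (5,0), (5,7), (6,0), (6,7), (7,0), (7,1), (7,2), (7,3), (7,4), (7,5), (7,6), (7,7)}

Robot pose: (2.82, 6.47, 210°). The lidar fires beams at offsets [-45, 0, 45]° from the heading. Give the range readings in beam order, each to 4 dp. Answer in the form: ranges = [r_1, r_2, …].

ranges = [1.8842, 2.1016, 5.6630]

beam 1: φ=-45°, α=165°
  direction (-0.9659, 0.2588); cell (2,6); t to first gridline: x 0.8489, y 2.0478 (then +1.0353 / +3.8637)
    (1,6) via x @ 0.8489
    (0,6) via x @ 1.8842  # hit
  → r_1 = 1.8842
beam 2: φ=0°, α=210°
  direction (-0.8660, -0.5000); cell (2,6); t to first gridline: x 0.9469, y 0.9400 (then +1.1547 / +2.0000)
    (2,5) via y @ 0.9400
    (1,5) via x @ 0.9469
    (0,5) via x @ 2.1016  # hit
  → r_2 = 2.1016
beam 3: φ=45°, α=255°
  direction (-0.2588, -0.9659); cell (2,6); t to first gridline: x 3.1682, y 0.4866 (then +3.8637 / +1.0353)
    (2,5) via y @ 0.4866
    (2,4) via y @ 1.5219
    (2,3) via y @ 2.5571
    (1,3) via x @ 3.1682
    (1,2) via y @ 3.5924
    (1,1) via y @ 4.6277
    (1,0) via y @ 5.6630  # hit
  → r_3 = 5.6630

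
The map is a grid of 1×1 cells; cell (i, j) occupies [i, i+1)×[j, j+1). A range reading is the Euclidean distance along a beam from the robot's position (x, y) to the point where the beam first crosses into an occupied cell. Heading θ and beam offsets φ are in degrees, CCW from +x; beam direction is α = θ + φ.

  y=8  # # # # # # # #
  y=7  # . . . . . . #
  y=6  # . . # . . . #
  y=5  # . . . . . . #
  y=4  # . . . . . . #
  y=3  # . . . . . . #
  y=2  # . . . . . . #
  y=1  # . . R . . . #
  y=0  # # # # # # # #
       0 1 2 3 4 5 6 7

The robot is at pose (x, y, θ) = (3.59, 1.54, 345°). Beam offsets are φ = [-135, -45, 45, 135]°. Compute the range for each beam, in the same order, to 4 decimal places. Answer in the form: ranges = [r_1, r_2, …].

beam 1: φ=-135°, α=210°
  cosα=-0.8660 sinα=-0.5000 | (3,1) | tMaxX 0.6813 tMaxY 1.0800 | tΔX 1.1547 tΔY 2.0000
    t=0.6813 [x] (2,1)
    t=1.0800 [y] (2,0) — stop
  → r_1 = 1.0800
beam 2: φ=-45°, α=300°
  cosα=0.5000 sinα=-0.8660 | (3,1) | tMaxX 0.8200 tMaxY 0.6235 | tΔX 2.0000 tΔY 1.1547
    t=0.6235 [y] (3,0) — stop
  → r_2 = 0.6235
beam 3: φ=45°, α=30°
  cosα=0.8660 sinα=0.5000 | (3,1) | tMaxX 0.4734 tMaxY 0.9200 | tΔX 1.1547 tΔY 2.0000
    t=0.4734 [x] (4,1)
    t=0.9200 [y] (4,2)
    t=1.6281 [x] (5,2)
    t=2.7828 [x] (6,2)
    t=2.9200 [y] (6,3)
    t=3.9375 [x] (7,3) — stop
  → r_3 = 3.9375
beam 4: φ=135°, α=120°
  cosα=-0.5000 sinα=0.8660 | (3,1) | tMaxX 1.1800 tMaxY 0.5312 | tΔX 2.0000 tΔY 1.1547
    t=0.5312 [y] (3,2)
    t=1.1800 [x] (2,2)
    t=1.6859 [y] (2,3)
    t=2.8406 [y] (2,4)
    t=3.1800 [x] (1,4)
    t=3.9953 [y] (1,5)
    t=5.1500 [y] (1,6)
    t=5.1800 [x] (0,6) — stop
  → r_4 = 5.1800

ranges = [1.0800, 0.6235, 3.9375, 5.1800]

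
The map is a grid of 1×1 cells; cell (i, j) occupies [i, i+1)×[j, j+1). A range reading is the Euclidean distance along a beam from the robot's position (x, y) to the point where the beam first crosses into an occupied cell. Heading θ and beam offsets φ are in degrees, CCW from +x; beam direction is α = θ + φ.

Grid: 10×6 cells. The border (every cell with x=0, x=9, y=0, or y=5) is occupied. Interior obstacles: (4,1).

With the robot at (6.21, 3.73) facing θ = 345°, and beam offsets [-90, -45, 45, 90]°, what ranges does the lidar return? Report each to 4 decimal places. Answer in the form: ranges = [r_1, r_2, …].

beam 1: φ=-90°, α=255°
  direction (-0.2588, -0.9659); cell (6,3); t to first gridline: x 0.8114, y 0.7558 (then +3.8637 / +1.0353)
    (6,2) via y @ 0.7558
    (5,2) via x @ 0.8114
    (5,1) via y @ 1.7910
    (5,0) via y @ 2.8263  # hit
  → r_1 = 2.8263
beam 2: φ=-45°, α=300°
  direction (0.5000, -0.8660); cell (6,3); t to first gridline: x 1.5800, y 0.8429 (then +2.0000 / +1.1547)
    (6,2) via y @ 0.8429
    (7,2) via x @ 1.5800
    (7,1) via y @ 1.9976
    (7,0) via y @ 3.1523  # hit
  → r_2 = 3.1523
beam 3: φ=45°, α=30°
  direction (0.8660, 0.5000); cell (6,3); t to first gridline: x 0.9122, y 0.5400 (then +1.1547 / +2.0000)
    (6,4) via y @ 0.5400
    (7,4) via x @ 0.9122
    (8,4) via x @ 2.0669
    (8,5) via y @ 2.5400  # hit
  → r_3 = 2.5400
beam 4: φ=90°, α=75°
  direction (0.2588, 0.9659); cell (6,3); t to first gridline: x 3.0523, y 0.2795 (then +3.8637 / +1.0353)
    (6,4) via y @ 0.2795
    (6,5) via y @ 1.3148  # hit
  → r_4 = 1.3148

ranges = [2.8263, 3.1523, 2.5400, 1.3148]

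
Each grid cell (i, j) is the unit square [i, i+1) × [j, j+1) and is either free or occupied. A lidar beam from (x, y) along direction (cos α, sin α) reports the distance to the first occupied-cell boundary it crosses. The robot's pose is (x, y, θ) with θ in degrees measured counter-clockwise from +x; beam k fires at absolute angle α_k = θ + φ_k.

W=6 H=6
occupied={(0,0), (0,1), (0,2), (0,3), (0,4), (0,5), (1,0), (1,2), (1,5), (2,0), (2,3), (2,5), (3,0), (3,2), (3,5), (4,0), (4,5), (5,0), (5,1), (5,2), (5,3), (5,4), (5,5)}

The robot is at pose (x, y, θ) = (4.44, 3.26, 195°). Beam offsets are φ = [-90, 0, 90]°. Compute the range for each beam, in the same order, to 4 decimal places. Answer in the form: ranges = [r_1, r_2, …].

ranges = [1.8014, 1.0046, 2.1637]

beam 1: φ=-90°, α=105°
  d=(-0.2588,0.9659)  start (4,3)  tX=1.7000 tY=0.7661  stride 1/|dx|=3.8637 1/|dy|=1.0353
    cross y-line → (4,4), t=0.7661
    cross x-line → (3,4), t=1.7000
    cross y-line → (3,5), t=1.8014 (wall)
  → r_1 = 1.8014
beam 2: φ=0°, α=195°
  d=(-0.9659,-0.2588)  start (4,3)  tX=0.4555 tY=1.0046  stride 1/|dx|=1.0353 1/|dy|=3.8637
    cross x-line → (3,3), t=0.4555
    cross y-line → (3,2), t=1.0046 (wall)
  → r_2 = 1.0046
beam 3: φ=90°, α=285°
  d=(0.2588,-0.9659)  start (4,3)  tX=2.1637 tY=0.2692  stride 1/|dx|=3.8637 1/|dy|=1.0353
    cross y-line → (4,2), t=0.2692
    cross y-line → (4,1), t=1.3044
    cross x-line → (5,1), t=2.1637 (wall)
  → r_3 = 2.1637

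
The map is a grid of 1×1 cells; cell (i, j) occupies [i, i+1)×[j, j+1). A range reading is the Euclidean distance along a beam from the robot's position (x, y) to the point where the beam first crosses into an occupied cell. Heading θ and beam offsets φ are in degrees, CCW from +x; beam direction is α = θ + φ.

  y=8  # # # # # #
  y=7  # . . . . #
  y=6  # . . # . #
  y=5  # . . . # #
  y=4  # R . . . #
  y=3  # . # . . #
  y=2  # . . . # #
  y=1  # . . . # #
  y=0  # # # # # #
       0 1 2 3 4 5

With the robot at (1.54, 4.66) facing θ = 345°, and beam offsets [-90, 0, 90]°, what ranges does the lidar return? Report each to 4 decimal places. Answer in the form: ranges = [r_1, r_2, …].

ranges = [2.0864, 3.5821, 3.4578]

beam 1: φ=-90°, α=255°
  direction (-0.2588, -0.9659); cell (1,4); t to first gridline: x 2.0864, y 0.6833 (then +3.8637 / +1.0353)
    (1,3) via y @ 0.6833
    (1,2) via y @ 1.7186
    (0,2) via x @ 2.0864  # hit
  → r_1 = 2.0864
beam 2: φ=0°, α=345°
  direction (0.9659, -0.2588); cell (1,4); t to first gridline: x 0.4762, y 2.5500 (then +1.0353 / +3.8637)
    (2,4) via x @ 0.4762
    (3,4) via x @ 1.5115
    (4,4) via x @ 2.5468
    (4,3) via y @ 2.5500
    (5,3) via x @ 3.5821  # hit
  → r_2 = 3.5821
beam 3: φ=90°, α=75°
  direction (0.2588, 0.9659); cell (1,4); t to first gridline: x 1.7773, y 0.3520 (then +3.8637 / +1.0353)
    (1,5) via y @ 0.3520
    (1,6) via y @ 1.3873
    (2,6) via x @ 1.7773
    (2,7) via y @ 2.4225
    (2,8) via y @ 3.4578  # hit
  → r_3 = 3.4578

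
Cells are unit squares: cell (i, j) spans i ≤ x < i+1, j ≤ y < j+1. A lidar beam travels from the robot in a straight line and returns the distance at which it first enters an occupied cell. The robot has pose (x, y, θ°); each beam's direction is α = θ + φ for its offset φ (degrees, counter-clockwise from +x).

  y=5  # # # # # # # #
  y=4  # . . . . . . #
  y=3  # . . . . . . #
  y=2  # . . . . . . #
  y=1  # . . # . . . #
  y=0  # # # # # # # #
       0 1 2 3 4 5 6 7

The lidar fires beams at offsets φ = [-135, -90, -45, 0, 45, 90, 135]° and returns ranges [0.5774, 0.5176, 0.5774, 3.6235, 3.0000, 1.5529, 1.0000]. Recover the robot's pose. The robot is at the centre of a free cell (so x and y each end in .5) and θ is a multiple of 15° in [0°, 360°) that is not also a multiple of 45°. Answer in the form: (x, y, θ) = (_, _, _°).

(x, y, θ) = (2.5, 1.5, 75°)

Candidates: 23 free-cell centres × 16 headings = 368 poses. Raycast each; keep the one whose scan matches to 4 dp.
  (3.5, 2.5, 345°): beam 1 = 2.8868 ≠ 0.5774 ✗
  (1.5, 4.5, 120°): beam 1 = 5.6940 ≠ 0.5774 ✗
  (5.5, 2.5, 240°): beam 1 = 2.5882 ≠ 0.5774 ✗
  (4.5, 1.5, 105°): beam 1 = 1.0000 ≠ 0.5774 ✗
  …
  (2.5, 1.5, 75°): r_1=0.5774, r_2=0.5176, r_3=0.5774, r_4=3.6235, r_5=3.0000, r_6=1.5529, r_7=1.0000 — all match ✓
Unique over the lattice → pose = (2.5, 1.5, 75°).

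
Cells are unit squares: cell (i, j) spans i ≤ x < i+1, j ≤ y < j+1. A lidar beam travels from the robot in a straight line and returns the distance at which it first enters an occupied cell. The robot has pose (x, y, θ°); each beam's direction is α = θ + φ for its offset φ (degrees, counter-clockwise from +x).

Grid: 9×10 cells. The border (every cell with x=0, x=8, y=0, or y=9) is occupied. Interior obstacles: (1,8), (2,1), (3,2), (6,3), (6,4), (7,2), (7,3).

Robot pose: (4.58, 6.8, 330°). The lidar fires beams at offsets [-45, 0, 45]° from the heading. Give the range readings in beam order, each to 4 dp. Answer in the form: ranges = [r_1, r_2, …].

ranges = [6.0046, 3.9491, 3.5406]

beam 1: φ=-45°, α=285°
  cosα=0.2588 sinα=-0.9659 | (4,6) | tMaxX 1.6228 tMaxY 0.8282 | tΔX 3.8637 tΔY 1.0353
    t=0.8282 [y] (4,5)
    t=1.6228 [x] (5,5)
    t=1.8635 [y] (5,4)
    t=2.8988 [y] (5,3)
    t=3.9340 [y] (5,2)
    t=4.9693 [y] (5,1)
    t=5.4865 [x] (6,1)
    t=6.0046 [y] (6,0) — stop
  → r_1 = 6.0046
beam 2: φ=0°, α=330°
  cosα=0.8660 sinα=-0.5000 | (4,6) | tMaxX 0.4850 tMaxY 1.6000 | tΔX 1.1547 tΔY 2.0000
    t=0.4850 [x] (5,6)
    t=1.6000 [y] (5,5)
    t=1.6397 [x] (6,5)
    t=2.7944 [x] (7,5)
    t=3.6000 [y] (7,4)
    t=3.9491 [x] (8,4) — stop
  → r_2 = 3.9491
beam 3: φ=45°, α=15°
  cosα=0.9659 sinα=0.2588 | (4,6) | tMaxX 0.4348 tMaxY 0.7727 | tΔX 1.0353 tΔY 3.8637
    t=0.4348 [x] (5,6)
    t=0.7727 [y] (5,7)
    t=1.4701 [x] (6,7)
    t=2.5054 [x] (7,7)
    t=3.5406 [x] (8,7) — stop
  → r_3 = 3.5406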